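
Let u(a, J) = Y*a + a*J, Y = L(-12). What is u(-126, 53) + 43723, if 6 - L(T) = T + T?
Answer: 33265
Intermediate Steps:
L(T) = 6 - 2*T (L(T) = 6 - (T + T) = 6 - 2*T)
Y = 30 (Y = 6 - 2*(-12) = 6 + 24 = 30)
u(a, J) = 30*a + J*a (u(a, J) = 30*a + a*J = 30*a + J*a)
u(-126, 53) + 43723 = -126*(30 + 53) + 43723 = -126*83 + 43723 = -10458 + 43723 = 33265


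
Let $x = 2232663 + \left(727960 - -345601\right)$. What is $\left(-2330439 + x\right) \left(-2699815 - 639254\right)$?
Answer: $-3258213444165$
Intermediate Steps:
$x = 3306224$ ($x = 2232663 + \left(727960 + 345601\right) = 2232663 + 1073561 = 3306224$)
$\left(-2330439 + x\right) \left(-2699815 - 639254\right) = \left(-2330439 + 3306224\right) \left(-2699815 - 639254\right) = 975785 \left(-3339069\right) = -3258213444165$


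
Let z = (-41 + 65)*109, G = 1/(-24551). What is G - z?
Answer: -64225417/24551 ≈ -2616.0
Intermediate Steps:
G = -1/24551 ≈ -4.0732e-5
z = 2616 (z = 24*109 = 2616)
G - z = -1/24551 - 1*2616 = -1/24551 - 2616 = -64225417/24551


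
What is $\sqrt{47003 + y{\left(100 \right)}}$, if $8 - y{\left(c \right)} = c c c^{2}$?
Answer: $i \sqrt{99952989} \approx 9997.7 i$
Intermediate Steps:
$y{\left(c \right)} = 8 - c^{4}$ ($y{\left(c \right)} = 8 - c c c^{2} = 8 - c^{2} c^{2} = 8 - c^{4}$)
$\sqrt{47003 + y{\left(100 \right)}} = \sqrt{47003 + \left(8 - 100^{4}\right)} = \sqrt{47003 + \left(8 - 100000000\right)} = \sqrt{47003 - 99999992} = \sqrt{-99952989} = i \sqrt{99952989}$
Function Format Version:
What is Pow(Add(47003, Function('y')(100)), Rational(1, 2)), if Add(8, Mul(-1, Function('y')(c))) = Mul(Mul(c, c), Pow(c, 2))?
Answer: Mul(I, Pow(99952989, Rational(1, 2))) ≈ Mul(9997.7, I)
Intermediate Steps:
Function('y')(c) = Add(8, Mul(-1, Pow(c, 4))) (Function('y')(c) = Add(8, Mul(-1, Mul(Mul(c, c), Pow(c, 2)))) = Add(8, Mul(-1, Mul(Pow(c, 2), Pow(c, 2)))) = Add(8, Mul(-1, Pow(c, 4))))
Pow(Add(47003, Function('y')(100)), Rational(1, 2)) = Pow(Add(47003, Add(8, Mul(-1, Pow(100, 4)))), Rational(1, 2)) = Pow(Add(47003, Add(8, Mul(-1, 100000000))), Rational(1, 2)) = Pow(Add(47003, Add(8, -100000000)), Rational(1, 2)) = Pow(Add(47003, -99999992), Rational(1, 2)) = Pow(-99952989, Rational(1, 2)) = Mul(I, Pow(99952989, Rational(1, 2)))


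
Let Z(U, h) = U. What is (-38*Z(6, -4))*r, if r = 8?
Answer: -1824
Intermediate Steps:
(-38*Z(6, -4))*r = -38*6*8 = -228*8 = -1824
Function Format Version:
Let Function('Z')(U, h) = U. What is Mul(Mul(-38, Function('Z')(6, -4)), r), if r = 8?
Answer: -1824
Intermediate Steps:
Mul(Mul(-38, Function('Z')(6, -4)), r) = Mul(Mul(-38, 6), 8) = Mul(-228, 8) = -1824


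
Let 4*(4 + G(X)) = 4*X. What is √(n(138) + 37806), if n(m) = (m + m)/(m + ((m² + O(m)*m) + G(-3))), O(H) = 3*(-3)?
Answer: 3*√1350903398738/17933 ≈ 194.44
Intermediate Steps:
G(X) = -4 + X (G(X) = -4 + (4*X)/4 = -4 + X)
O(H) = -9
n(m) = 2*m/(-7 + m² - 8*m) (n(m) = (m + m)/(m + ((m² - 9*m) + (-4 - 3))) = (2*m)/(m + ((m² - 9*m) - 7)) = (2*m)/(m + (-7 + m² - 9*m)) = (2*m)/(-7 + m² - 8*m) = 2*m/(-7 + m² - 8*m))
√(n(138) + 37806) = √(2*138/(-7 + 138² - 8*138) + 37806) = √(2*138/(-7 + 19044 - 1104) + 37806) = √(2*138/17933 + 37806) = √(2*138*(1/17933) + 37806) = √(276/17933 + 37806) = √(677975274/17933) = 3*√1350903398738/17933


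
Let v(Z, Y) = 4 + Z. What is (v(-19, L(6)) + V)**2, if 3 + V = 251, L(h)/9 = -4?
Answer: 54289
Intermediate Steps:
L(h) = -36 (L(h) = 9*(-4) = -36)
V = 248 (V = -3 + 251 = 248)
(v(-19, L(6)) + V)**2 = ((4 - 19) + 248)**2 = (-15 + 248)**2 = 233**2 = 54289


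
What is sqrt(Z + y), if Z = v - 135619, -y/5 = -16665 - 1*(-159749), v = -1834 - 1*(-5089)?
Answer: 2*I*sqrt(211946) ≈ 920.75*I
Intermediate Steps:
v = 3255 (v = -1834 + 5089 = 3255)
y = -715420 (y = -5*(-16665 - 1*(-159749)) = -5*(-16665 + 159749) = -5*143084 = -715420)
Z = -132364 (Z = 3255 - 135619 = -132364)
sqrt(Z + y) = sqrt(-132364 - 715420) = sqrt(-847784) = 2*I*sqrt(211946)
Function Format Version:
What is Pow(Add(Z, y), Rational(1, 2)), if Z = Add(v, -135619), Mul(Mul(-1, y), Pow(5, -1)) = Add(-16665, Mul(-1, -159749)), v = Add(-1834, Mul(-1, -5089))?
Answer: Mul(2, I, Pow(211946, Rational(1, 2))) ≈ Mul(920.75, I)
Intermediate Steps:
v = 3255 (v = Add(-1834, 5089) = 3255)
y = -715420 (y = Mul(-5, Add(-16665, Mul(-1, -159749))) = Mul(-5, Add(-16665, 159749)) = Mul(-5, 143084) = -715420)
Z = -132364 (Z = Add(3255, -135619) = -132364)
Pow(Add(Z, y), Rational(1, 2)) = Pow(Add(-132364, -715420), Rational(1, 2)) = Pow(-847784, Rational(1, 2)) = Mul(2, I, Pow(211946, Rational(1, 2)))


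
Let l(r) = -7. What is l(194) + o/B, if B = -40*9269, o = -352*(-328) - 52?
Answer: -677681/92690 ≈ -7.3113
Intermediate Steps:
o = 115404 (o = 115456 - 52 = 115404)
B = -370760
l(194) + o/B = -7 + 115404/(-370760) = -7 + 115404*(-1/370760) = -7 - 28851/92690 = -677681/92690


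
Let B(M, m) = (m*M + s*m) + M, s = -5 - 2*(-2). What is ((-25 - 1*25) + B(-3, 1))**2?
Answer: 3249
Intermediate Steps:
s = -1 (s = -5 + 4 = -1)
B(M, m) = M - m + M*m (B(M, m) = (m*M - m) + M = (M*m - m) + M = (-m + M*m) + M = M - m + M*m)
((-25 - 1*25) + B(-3, 1))**2 = ((-25 - 1*25) + (-3 - 1*1 - 3*1))**2 = ((-25 - 25) + (-3 - 1 - 3))**2 = (-50 - 7)**2 = (-57)**2 = 3249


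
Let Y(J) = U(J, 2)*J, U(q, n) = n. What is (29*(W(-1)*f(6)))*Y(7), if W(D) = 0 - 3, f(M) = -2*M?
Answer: 14616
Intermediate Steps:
W(D) = -3
Y(J) = 2*J
(29*(W(-1)*f(6)))*Y(7) = (29*(-(-6)*6))*(2*7) = (29*(-3*(-12)))*14 = (29*36)*14 = 1044*14 = 14616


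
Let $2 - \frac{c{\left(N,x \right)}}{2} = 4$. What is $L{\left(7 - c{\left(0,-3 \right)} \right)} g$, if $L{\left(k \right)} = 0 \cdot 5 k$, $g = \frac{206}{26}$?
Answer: $0$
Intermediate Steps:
$c{\left(N,x \right)} = -4$ ($c{\left(N,x \right)} = 4 - 8 = -4$)
$g = \frac{103}{13}$ ($g = 206 \cdot \frac{1}{26} = \frac{103}{13} \approx 7.9231$)
$L{\left(k \right)} = 0$ ($L{\left(k \right)} = 0 k = 0$)
$L{\left(7 - c{\left(0,-3 \right)} \right)} g = 0 \cdot \frac{103}{13} = 0$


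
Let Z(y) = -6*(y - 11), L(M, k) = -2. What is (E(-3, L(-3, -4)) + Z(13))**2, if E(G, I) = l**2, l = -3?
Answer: 9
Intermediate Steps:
E(G, I) = 9 (E(G, I) = (-3)**2 = 9)
Z(y) = 66 - 6*y (Z(y) = -6*(-11 + y) = 66 - 6*y)
(E(-3, L(-3, -4)) + Z(13))**2 = (9 + (66 - 6*13))**2 = (9 + (66 - 78))**2 = (9 - 12)**2 = (-3)**2 = 9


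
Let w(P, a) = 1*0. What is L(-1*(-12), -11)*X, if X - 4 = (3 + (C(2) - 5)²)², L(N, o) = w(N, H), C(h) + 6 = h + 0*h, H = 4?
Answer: 0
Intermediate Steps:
C(h) = -6 + h (C(h) = -6 + (h + 0*h) = -6 + (h + 0) = -6 + h)
w(P, a) = 0
L(N, o) = 0
X = 7060 (X = 4 + (3 + ((-6 + 2) - 5)²)² = 4 + (3 + (-4 - 5)²)² = 4 + (3 + (-9)²)² = 4 + (3 + 81)² = 4 + 84² = 4 + 7056 = 7060)
L(-1*(-12), -11)*X = 0*7060 = 0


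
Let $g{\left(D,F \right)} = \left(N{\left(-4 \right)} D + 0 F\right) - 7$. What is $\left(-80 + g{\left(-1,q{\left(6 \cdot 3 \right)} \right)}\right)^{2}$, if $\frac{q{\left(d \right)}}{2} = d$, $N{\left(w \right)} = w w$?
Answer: $10609$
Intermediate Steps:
$N{\left(w \right)} = w^{2}$
$q{\left(d \right)} = 2 d$
$g{\left(D,F \right)} = -7 + 16 D$ ($g{\left(D,F \right)} = \left(\left(-4\right)^{2} D + 0 F\right) - 7 = \left(16 D + 0\right) - 7 = 16 D - 7 = -7 + 16 D$)
$\left(-80 + g{\left(-1,q{\left(6 \cdot 3 \right)} \right)}\right)^{2} = \left(-80 + \left(-7 + 16 \left(-1\right)\right)\right)^{2} = \left(-80 - 23\right)^{2} = \left(-103\right)^{2} = 10609$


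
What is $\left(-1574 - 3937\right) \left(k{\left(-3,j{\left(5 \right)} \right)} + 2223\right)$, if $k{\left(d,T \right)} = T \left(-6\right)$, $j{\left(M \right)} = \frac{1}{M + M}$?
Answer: $- \frac{61238232}{5} \approx -1.2248 \cdot 10^{7}$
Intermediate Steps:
$j{\left(M \right)} = \frac{1}{2 M}$
$k{\left(d,T \right)} = - 6 T$
$\left(-1574 - 3937\right) \left(k{\left(-3,j{\left(5 \right)} \right)} + 2223\right) = \left(-1574 - 3937\right) \left(- 6 \frac{1}{2 \cdot 5} + 2223\right) = - 5511 \left(- 6 \cdot \frac{1}{2} \cdot \frac{1}{5} + 2223\right) = - 5511 \left(\left(-6\right) \frac{1}{10} + 2223\right) = - 5511 \left(- \frac{3}{5} + 2223\right) = \left(-5511\right) \frac{11112}{5} = - \frac{61238232}{5}$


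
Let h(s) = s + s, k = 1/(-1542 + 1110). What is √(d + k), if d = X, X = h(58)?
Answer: √150333/36 ≈ 10.770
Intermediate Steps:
k = -1/432 (k = 1/(-432) = -1/432 ≈ -0.0023148)
h(s) = 2*s
X = 116 (X = 2*58 = 116)
d = 116
√(d + k) = √(116 - 1/432) = √(50111/432) = √150333/36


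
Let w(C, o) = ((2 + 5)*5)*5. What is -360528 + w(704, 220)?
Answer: -360353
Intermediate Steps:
w(C, o) = 175 (w(C, o) = (7*5)*5 = 35*5 = 175)
-360528 + w(704, 220) = -360528 + 175 = -360353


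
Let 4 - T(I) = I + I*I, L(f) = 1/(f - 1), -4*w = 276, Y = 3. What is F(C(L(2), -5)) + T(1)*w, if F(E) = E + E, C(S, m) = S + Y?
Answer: -130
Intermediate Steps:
w = -69 (w = -¼*276 = -69)
L(f) = 1/(-1 + f)
C(S, m) = 3 + S (C(S, m) = S + 3 = 3 + S)
F(E) = 2*E
T(I) = 4 - I - I² (T(I) = 4 - (I + I*I) = 4 - (I + I²) = 4 + (-I - I²) = 4 - I - I²)
F(C(L(2), -5)) + T(1)*w = 2*(3 + 1/(-1 + 2)) + (4 - 1*1 - 1*1²)*(-69) = 2*(3 + 1/1) + (4 - 1 - 1*1)*(-69) = 2*(3 + 1) + (4 - 1 - 1)*(-69) = 2*4 + 2*(-69) = 8 - 138 = -130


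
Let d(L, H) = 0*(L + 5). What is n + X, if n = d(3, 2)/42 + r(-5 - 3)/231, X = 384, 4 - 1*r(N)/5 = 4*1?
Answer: 384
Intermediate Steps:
d(L, H) = 0 (d(L, H) = 0*(5 + L) = 0)
r(N) = 0 (r(N) = 20 - 20 = 0)
n = 0 (n = 0/42 + 0/231 = 0*(1/42) + 0*(1/231) = 0 + 0 = 0)
n + X = 0 + 384 = 384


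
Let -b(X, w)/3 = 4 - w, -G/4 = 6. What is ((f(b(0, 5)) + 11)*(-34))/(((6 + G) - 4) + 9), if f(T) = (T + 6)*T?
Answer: 1292/13 ≈ 99.385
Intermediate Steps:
G = -24 (G = -4*6 = -24)
b(X, w) = -12 + 3*w (b(X, w) = -3*(4 - w) = -12 + 3*w)
f(T) = T*(6 + T) (f(T) = (6 + T)*T = T*(6 + T))
((f(b(0, 5)) + 11)*(-34))/(((6 + G) - 4) + 9) = (((-12 + 3*5)*(6 + (-12 + 3*5)) + 11)*(-34))/(((6 - 24) - 4) + 9) = (((-12 + 15)*(6 + (-12 + 15)) + 11)*(-34))/((-18 - 4) + 9) = ((3*(6 + 3) + 11)*(-34))/(-22 + 9) = ((3*9 + 11)*(-34))/(-13) = ((27 + 11)*(-34))*(-1/13) = (38*(-34))*(-1/13) = -1292*(-1/13) = 1292/13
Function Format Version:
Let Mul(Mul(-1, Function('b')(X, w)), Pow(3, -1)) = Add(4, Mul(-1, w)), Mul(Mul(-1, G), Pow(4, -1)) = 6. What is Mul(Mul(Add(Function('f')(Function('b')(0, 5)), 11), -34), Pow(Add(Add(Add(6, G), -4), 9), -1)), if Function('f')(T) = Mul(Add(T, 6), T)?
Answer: Rational(1292, 13) ≈ 99.385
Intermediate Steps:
G = -24 (G = Mul(-4, 6) = -24)
Function('b')(X, w) = Add(-12, Mul(3, w)) (Function('b')(X, w) = Mul(-3, Add(4, Mul(-1, w))) = Add(-12, Mul(3, w)))
Function('f')(T) = Mul(T, Add(6, T)) (Function('f')(T) = Mul(Add(6, T), T) = Mul(T, Add(6, T)))
Mul(Mul(Add(Function('f')(Function('b')(0, 5)), 11), -34), Pow(Add(Add(Add(6, G), -4), 9), -1)) = Mul(Mul(Add(Mul(Add(-12, Mul(3, 5)), Add(6, Add(-12, Mul(3, 5)))), 11), -34), Pow(Add(Add(Add(6, -24), -4), 9), -1)) = Mul(Mul(Add(Mul(Add(-12, 15), Add(6, Add(-12, 15))), 11), -34), Pow(Add(Add(-18, -4), 9), -1)) = Mul(Mul(Add(Mul(3, Add(6, 3)), 11), -34), Pow(Add(-22, 9), -1)) = Mul(Mul(Add(Mul(3, 9), 11), -34), Pow(-13, -1)) = Mul(Mul(Add(27, 11), -34), Rational(-1, 13)) = Mul(Mul(38, -34), Rational(-1, 13)) = Mul(-1292, Rational(-1, 13)) = Rational(1292, 13)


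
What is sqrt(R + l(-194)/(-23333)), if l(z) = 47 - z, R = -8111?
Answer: 2*I*sqrt(1103967085483)/23333 ≈ 90.061*I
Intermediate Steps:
sqrt(R + l(-194)/(-23333)) = sqrt(-8111 + (47 - 1*(-194))/(-23333)) = sqrt(-8111 + (47 + 194)*(-1/23333)) = sqrt(-8111 + 241*(-1/23333)) = sqrt(-8111 - 241/23333) = sqrt(-189254204/23333) = 2*I*sqrt(1103967085483)/23333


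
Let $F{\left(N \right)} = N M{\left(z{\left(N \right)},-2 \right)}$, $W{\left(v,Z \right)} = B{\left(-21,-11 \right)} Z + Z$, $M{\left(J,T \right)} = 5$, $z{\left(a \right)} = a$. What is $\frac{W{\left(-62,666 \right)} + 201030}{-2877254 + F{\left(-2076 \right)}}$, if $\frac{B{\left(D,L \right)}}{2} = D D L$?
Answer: $\frac{3129918}{1443817} \approx 2.1678$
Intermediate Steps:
$B{\left(D,L \right)} = 2 L D^{2}$ ($B{\left(D,L \right)} = 2 D D L = 2 L D^{2}$)
$W{\left(v,Z \right)} = - 9701 Z$ ($W{\left(v,Z \right)} = 2 \left(-11\right) \left(-21\right)^{2} Z + Z = 2 \left(-11\right) 441 Z + Z = - 9702 Z + Z = - 9701 Z$)
$F{\left(N \right)} = 5 N$ ($F{\left(N \right)} = N 5 = 5 N$)
$\frac{W{\left(-62,666 \right)} + 201030}{-2877254 + F{\left(-2076 \right)}} = \frac{\left(-9701\right) 666 + 201030}{-2877254 + 5 \left(-2076\right)} = \frac{-6460866 + 201030}{-2877254 - 10380} = - \frac{6259836}{-2887634} = \left(-6259836\right) \left(- \frac{1}{2887634}\right) = \frac{3129918}{1443817}$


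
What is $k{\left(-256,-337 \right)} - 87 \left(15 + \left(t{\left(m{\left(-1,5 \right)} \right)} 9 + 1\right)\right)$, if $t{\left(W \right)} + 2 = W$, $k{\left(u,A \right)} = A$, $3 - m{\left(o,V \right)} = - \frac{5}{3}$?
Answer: $-3817$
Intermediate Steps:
$m{\left(o,V \right)} = \frac{14}{3}$ ($m{\left(o,V \right)} = 3 - - \frac{5}{3} = 3 + \frac{5}{3} = \frac{14}{3}$)
$t{\left(W \right)} = -2 + W$
$k{\left(-256,-337 \right)} - 87 \left(15 + \left(t{\left(m{\left(-1,5 \right)} \right)} 9 + 1\right)\right) = -337 - 87 \left(15 + \left(\left(-2 + \frac{14}{3}\right) 9 + 1\right)\right) = -337 - 87 \left(15 + \left(\frac{8}{3} \cdot 9 + 1\right)\right) = -337 - 87 \left(15 + \left(24 + 1\right)\right) = -337 - 87 \left(15 + 25\right) = -337 - 87 \cdot 40 = -337 - 3480 = -3817$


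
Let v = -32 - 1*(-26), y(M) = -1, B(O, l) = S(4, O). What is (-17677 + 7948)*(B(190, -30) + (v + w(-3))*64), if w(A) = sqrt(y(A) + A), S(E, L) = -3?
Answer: 3765123 - 1245312*I ≈ 3.7651e+6 - 1.2453e+6*I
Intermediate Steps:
B(O, l) = -3
w(A) = sqrt(-1 + A)
v = -6 (v = -32 + 26 = -6)
(-17677 + 7948)*(B(190, -30) + (v + w(-3))*64) = (-17677 + 7948)*(-3 + (-6 + sqrt(-1 - 3))*64) = -9729*(-3 + (-6 + sqrt(-4))*64) = -9729*(-3 + (-6 + 2*I)*64) = -9729*(-3 + (-384 + 128*I)) = -9729*(-387 + 128*I) = 3765123 - 1245312*I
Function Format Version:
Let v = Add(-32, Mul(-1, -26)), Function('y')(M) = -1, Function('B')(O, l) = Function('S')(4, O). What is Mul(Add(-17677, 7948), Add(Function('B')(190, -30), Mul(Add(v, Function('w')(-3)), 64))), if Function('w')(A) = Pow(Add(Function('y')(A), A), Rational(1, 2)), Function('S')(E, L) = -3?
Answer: Add(3765123, Mul(-1245312, I)) ≈ Add(3.7651e+6, Mul(-1.2453e+6, I))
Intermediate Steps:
Function('B')(O, l) = -3
Function('w')(A) = Pow(Add(-1, A), Rational(1, 2))
v = -6 (v = Add(-32, 26) = -6)
Mul(Add(-17677, 7948), Add(Function('B')(190, -30), Mul(Add(v, Function('w')(-3)), 64))) = Mul(Add(-17677, 7948), Add(-3, Mul(Add(-6, Pow(Add(-1, -3), Rational(1, 2))), 64))) = Mul(-9729, Add(-3, Mul(Add(-6, Pow(-4, Rational(1, 2))), 64))) = Mul(-9729, Add(-3, Mul(Add(-6, Mul(2, I)), 64))) = Mul(-9729, Add(-3, Add(-384, Mul(128, I)))) = Mul(-9729, Add(-387, Mul(128, I))) = Add(3765123, Mul(-1245312, I))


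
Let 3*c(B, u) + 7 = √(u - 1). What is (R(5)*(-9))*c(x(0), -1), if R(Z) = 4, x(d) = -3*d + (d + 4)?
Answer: 84 - 12*I*√2 ≈ 84.0 - 16.971*I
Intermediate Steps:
x(d) = 4 - 2*d (x(d) = -3*d + (4 + d) = 4 - 2*d)
c(B, u) = -7/3 + √(-1 + u)/3 (c(B, u) = -7/3 + √(u - 1)/3 = -7/3 + √(-1 + u)/3)
(R(5)*(-9))*c(x(0), -1) = (4*(-9))*(-7/3 + √(-1 - 1)/3) = -36*(-7/3 + √(-2)/3) = -36*(-7/3 + (I*√2)/3) = -36*(-7/3 + I*√2/3) = 84 - 12*I*√2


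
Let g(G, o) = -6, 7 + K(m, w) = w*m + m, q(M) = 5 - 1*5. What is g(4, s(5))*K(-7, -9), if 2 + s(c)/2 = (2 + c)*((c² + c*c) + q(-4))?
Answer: -294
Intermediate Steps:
q(M) = 0 (q(M) = 5 - 5 = 0)
K(m, w) = -7 + m + m*w (K(m, w) = -7 + (w*m + m) = -7 + (m*w + m) = -7 + (m + m*w) = -7 + m + m*w)
s(c) = -4 + 4*c²*(2 + c) (s(c) = -4 + 2*((2 + c)*((c² + c*c) + 0)) = -4 + 2*((2 + c)*((c² + c²) + 0)) = -4 + 2*((2 + c)*(2*c² + 0)) = -4 + 2*((2 + c)*(2*c²)) = -4 + 2*(2*c²*(2 + c)) = -4 + 4*c²*(2 + c))
g(4, s(5))*K(-7, -9) = -6*(-7 - 7 - 7*(-9)) = -6*(-7 - 7 + 63) = -6*49 = -294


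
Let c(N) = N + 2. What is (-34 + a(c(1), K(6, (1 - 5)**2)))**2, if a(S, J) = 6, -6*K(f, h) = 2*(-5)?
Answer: 784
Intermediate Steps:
c(N) = 2 + N
K(f, h) = 5/3 (K(f, h) = -(-5)/3 = -1/6*(-10) = 5/3)
(-34 + a(c(1), K(6, (1 - 5)**2)))**2 = (-34 + 6)**2 = (-28)**2 = 784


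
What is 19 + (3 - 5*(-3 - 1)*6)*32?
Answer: 3955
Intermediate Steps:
19 + (3 - 5*(-3 - 1)*6)*32 = 19 + (3 - (-20)*6)*32 = 19 + (3 - 5*(-24))*32 = 19 + (3 + 120)*32 = 19 + 123*32 = 19 + 3936 = 3955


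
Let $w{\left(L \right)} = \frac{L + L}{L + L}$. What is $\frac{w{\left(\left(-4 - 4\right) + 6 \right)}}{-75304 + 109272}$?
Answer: $\frac{1}{33968} \approx 2.9439 \cdot 10^{-5}$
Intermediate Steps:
$w{\left(L \right)} = 1$ ($w{\left(L \right)} = \frac{2 L}{2 L} = 2 L \frac{1}{2 L} = 1$)
$\frac{w{\left(\left(-4 - 4\right) + 6 \right)}}{-75304 + 109272} = 1 \frac{1}{-75304 + 109272} = 1 \cdot \frac{1}{33968} = \frac{1}{33968}$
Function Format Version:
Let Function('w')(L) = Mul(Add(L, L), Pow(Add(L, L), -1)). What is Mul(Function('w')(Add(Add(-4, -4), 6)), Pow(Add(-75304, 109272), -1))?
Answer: Rational(1, 33968) ≈ 2.9439e-5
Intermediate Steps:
Function('w')(L) = 1 (Function('w')(L) = Mul(Mul(2, L), Pow(Mul(2, L), -1)) = Mul(Mul(2, L), Mul(Rational(1, 2), Pow(L, -1))) = 1)
Mul(Function('w')(Add(Add(-4, -4), 6)), Pow(Add(-75304, 109272), -1)) = Mul(1, Pow(Add(-75304, 109272), -1)) = Mul(1, Pow(33968, -1)) = Mul(1, Rational(1, 33968)) = Rational(1, 33968)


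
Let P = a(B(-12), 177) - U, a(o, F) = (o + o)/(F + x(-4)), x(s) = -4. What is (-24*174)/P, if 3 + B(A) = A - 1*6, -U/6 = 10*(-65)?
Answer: 120408/112457 ≈ 1.0707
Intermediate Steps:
U = 3900 (U = -60*(-65) = -6*(-650) = 3900)
B(A) = -9 + A (B(A) = -3 + (A - 1*6) = -3 + (A - 6) = -3 + (-6 + A) = -9 + A)
a(o, F) = 2*o/(-4 + F) (a(o, F) = (o + o)/(F - 4) = (2*o)/(-4 + F) = 2*o/(-4 + F))
P = -674742/173 (P = 2*(-9 - 12)/(-4 + 177) - 1*3900 = 2*(-21)/173 - 3900 = 2*(-21)*(1/173) - 3900 = -42/173 - 3900 = -674742/173 ≈ -3900.2)
(-24*174)/P = (-24*174)/(-674742/173) = -4176*(-173/674742) = 120408/112457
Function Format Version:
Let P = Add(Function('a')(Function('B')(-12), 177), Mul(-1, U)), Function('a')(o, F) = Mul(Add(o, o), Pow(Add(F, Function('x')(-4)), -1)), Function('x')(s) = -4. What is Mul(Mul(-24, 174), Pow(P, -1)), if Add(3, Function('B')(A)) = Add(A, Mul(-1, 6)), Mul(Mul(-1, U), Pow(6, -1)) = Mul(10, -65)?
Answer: Rational(120408, 112457) ≈ 1.0707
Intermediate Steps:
U = 3900 (U = Mul(-6, Mul(10, -65)) = Mul(-6, -650) = 3900)
Function('B')(A) = Add(-9, A) (Function('B')(A) = Add(-3, Add(A, Mul(-1, 6))) = Add(-3, Add(A, -6)) = Add(-3, Add(-6, A)) = Add(-9, A))
Function('a')(o, F) = Mul(2, o, Pow(Add(-4, F), -1)) (Function('a')(o, F) = Mul(Add(o, o), Pow(Add(F, -4), -1)) = Mul(Mul(2, o), Pow(Add(-4, F), -1)) = Mul(2, o, Pow(Add(-4, F), -1)))
P = Rational(-674742, 173) (P = Add(Mul(2, Add(-9, -12), Pow(Add(-4, 177), -1)), Mul(-1, 3900)) = Add(Mul(2, -21, Pow(173, -1)), -3900) = Add(Mul(2, -21, Rational(1, 173)), -3900) = Add(Rational(-42, 173), -3900) = Rational(-674742, 173) ≈ -3900.2)
Mul(Mul(-24, 174), Pow(P, -1)) = Mul(Mul(-24, 174), Pow(Rational(-674742, 173), -1)) = Mul(-4176, Rational(-173, 674742)) = Rational(120408, 112457)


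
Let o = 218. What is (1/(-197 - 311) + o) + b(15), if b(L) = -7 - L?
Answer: 99567/508 ≈ 196.00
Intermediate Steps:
(1/(-197 - 311) + o) + b(15) = (1/(-197 - 311) + 218) + (-7 - 1*15) = (1/(-508) + 218) + (-7 - 15) = (-1/508 + 218) - 22 = 110743/508 - 22 = 99567/508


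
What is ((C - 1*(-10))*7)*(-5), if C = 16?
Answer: -910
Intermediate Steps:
((C - 1*(-10))*7)*(-5) = ((16 - 1*(-10))*7)*(-5) = ((16 + 10)*7)*(-5) = (26*7)*(-5) = 182*(-5) = -910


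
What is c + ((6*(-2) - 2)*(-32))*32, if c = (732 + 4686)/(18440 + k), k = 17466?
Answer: 257376917/17953 ≈ 14336.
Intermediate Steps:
c = 2709/17953 (c = (732 + 4686)/(18440 + 17466) = 5418/35906 = 5418*(1/35906) = 2709/17953 ≈ 0.15089)
c + ((6*(-2) - 2)*(-32))*32 = 2709/17953 + ((6*(-2) - 2)*(-32))*32 = 2709/17953 + ((-12 - 2)*(-32))*32 = 2709/17953 - 14*(-32)*32 = 2709/17953 + 448*32 = 2709/17953 + 14336 = 257376917/17953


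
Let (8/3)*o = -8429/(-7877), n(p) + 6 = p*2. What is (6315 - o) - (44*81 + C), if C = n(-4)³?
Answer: 346247633/63016 ≈ 5494.6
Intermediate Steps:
n(p) = -6 + 2*p (n(p) = -6 + p*2 = -6 + 2*p)
o = 25287/63016 (o = 3*(-8429/(-7877))/8 = 3*(-8429*(-1/7877))/8 = (3/8)*(8429/7877) = 25287/63016 ≈ 0.40128)
C = -2744 (C = (-6 + 2*(-4))³ = (-6 - 8)³ = (-14)³ = -2744)
(6315 - o) - (44*81 + C) = (6315 - 1*25287/63016) - (44*81 - 2744) = (6315 - 25287/63016) - (3564 - 2744) = 397920753/63016 - 1*820 = 397920753/63016 - 820 = 346247633/63016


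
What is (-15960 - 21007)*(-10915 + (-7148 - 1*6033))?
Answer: 890756832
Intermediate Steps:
(-15960 - 21007)*(-10915 + (-7148 - 1*6033)) = -36967*(-10915 + (-7148 - 6033)) = -36967*(-10915 - 13181) = -36967*(-24096) = 890756832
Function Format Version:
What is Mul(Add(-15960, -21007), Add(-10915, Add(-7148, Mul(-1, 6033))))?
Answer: 890756832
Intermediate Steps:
Mul(Add(-15960, -21007), Add(-10915, Add(-7148, Mul(-1, 6033)))) = Mul(-36967, Add(-10915, Add(-7148, -6033))) = Mul(-36967, Add(-10915, -13181)) = Mul(-36967, -24096) = 890756832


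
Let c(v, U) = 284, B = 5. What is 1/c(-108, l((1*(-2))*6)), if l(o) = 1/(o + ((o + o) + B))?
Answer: 1/284 ≈ 0.0035211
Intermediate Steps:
l(o) = 1/(5 + 3*o) (l(o) = 1/(o + ((o + o) + 5)) = 1/(o + (2*o + 5)) = 1/(o + (5 + 2*o)) = 1/(5 + 3*o))
1/c(-108, l((1*(-2))*6)) = 1/284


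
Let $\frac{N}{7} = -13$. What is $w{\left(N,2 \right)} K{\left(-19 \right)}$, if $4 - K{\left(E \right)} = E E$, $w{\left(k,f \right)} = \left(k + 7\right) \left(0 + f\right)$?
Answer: $59976$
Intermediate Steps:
$N = -91$ ($N = 7 \left(-13\right) = -91$)
$w{\left(k,f \right)} = f \left(7 + k\right)$ ($w{\left(k,f \right)} = \left(7 + k\right) f = f \left(7 + k\right)$)
$K{\left(E \right)} = 4 - E^{2}$ ($K{\left(E \right)} = 4 - E E = 4 - E^{2}$)
$w{\left(N,2 \right)} K{\left(-19 \right)} = 2 \left(7 - 91\right) \left(4 - \left(-19\right)^{2}\right) = 2 \left(-84\right) \left(4 - 361\right) = - 168 \left(4 - 361\right) = \left(-168\right) \left(-357\right) = 59976$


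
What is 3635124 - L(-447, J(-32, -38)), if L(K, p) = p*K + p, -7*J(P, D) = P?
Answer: 25460140/7 ≈ 3.6372e+6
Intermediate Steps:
J(P, D) = -P/7
L(K, p) = p + K*p (L(K, p) = K*p + p = p + K*p)
3635124 - L(-447, J(-32, -38)) = 3635124 - (-1/7*(-32))*(1 - 447) = 3635124 - 32*(-446)/7 = 3635124 - 1*(-14272/7) = 3635124 + 14272/7 = 25460140/7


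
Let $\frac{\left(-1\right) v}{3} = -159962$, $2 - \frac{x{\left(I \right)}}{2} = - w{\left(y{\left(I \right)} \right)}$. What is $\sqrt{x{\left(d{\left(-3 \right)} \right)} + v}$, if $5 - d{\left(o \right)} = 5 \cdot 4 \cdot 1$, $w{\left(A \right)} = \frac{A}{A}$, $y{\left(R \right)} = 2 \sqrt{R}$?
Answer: $2 \sqrt{119973} \approx 692.74$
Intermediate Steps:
$w{\left(A \right)} = 1$
$d{\left(o \right)} = -15$ ($d{\left(o \right)} = 5 - 5 \cdot 4 \cdot 1 = 5 - 20 \cdot 1 = 5 - 20 = -15$)
$x{\left(I \right)} = 6$ ($x{\left(I \right)} = 4 - 2 \left(\left(-1\right) 1\right) = 4 - -2 = 4 + 2 = 6$)
$v = 479886$ ($v = \left(-3\right) \left(-159962\right) = 479886$)
$\sqrt{x{\left(d{\left(-3 \right)} \right)} + v} = \sqrt{6 + 479886} = \sqrt{479892} = 2 \sqrt{119973}$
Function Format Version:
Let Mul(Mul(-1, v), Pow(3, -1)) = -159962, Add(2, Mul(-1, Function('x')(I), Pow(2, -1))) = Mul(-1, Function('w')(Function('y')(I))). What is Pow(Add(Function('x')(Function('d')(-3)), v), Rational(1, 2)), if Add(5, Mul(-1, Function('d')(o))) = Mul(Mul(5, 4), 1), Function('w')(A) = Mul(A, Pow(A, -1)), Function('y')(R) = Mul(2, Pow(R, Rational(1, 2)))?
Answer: Mul(2, Pow(119973, Rational(1, 2))) ≈ 692.74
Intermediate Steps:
Function('w')(A) = 1
Function('d')(o) = -15 (Function('d')(o) = Add(5, Mul(-1, Mul(Mul(5, 4), 1))) = Add(5, Mul(-1, Mul(20, 1))) = Add(5, Mul(-1, 20)) = Add(5, -20) = -15)
Function('x')(I) = 6 (Function('x')(I) = Add(4, Mul(-2, Mul(-1, 1))) = Add(4, Mul(-2, -1)) = Add(4, 2) = 6)
v = 479886 (v = Mul(-3, -159962) = 479886)
Pow(Add(Function('x')(Function('d')(-3)), v), Rational(1, 2)) = Pow(Add(6, 479886), Rational(1, 2)) = Pow(479892, Rational(1, 2)) = Mul(2, Pow(119973, Rational(1, 2)))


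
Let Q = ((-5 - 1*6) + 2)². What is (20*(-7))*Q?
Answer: -11340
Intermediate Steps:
Q = 81 (Q = ((-5 - 6) + 2)² = (-11 + 2)² = (-9)² = 81)
(20*(-7))*Q = (20*(-7))*81 = -140*81 = -11340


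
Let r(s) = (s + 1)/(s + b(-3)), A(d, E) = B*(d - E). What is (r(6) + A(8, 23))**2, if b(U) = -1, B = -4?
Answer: 94249/25 ≈ 3770.0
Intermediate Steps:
A(d, E) = -4*d + 4*E (A(d, E) = -4*(d - E) = -4*d + 4*E)
r(s) = (1 + s)/(-1 + s) (r(s) = (s + 1)/(s - 1) = (1 + s)/(-1 + s))
(r(6) + A(8, 23))**2 = ((1 + 6)/(-1 + 6) + (-4*8 + 4*23))**2 = (7/5 + (-32 + 92))**2 = ((1/5)*7 + 60)**2 = (7/5 + 60)**2 = (307/5)**2 = 94249/25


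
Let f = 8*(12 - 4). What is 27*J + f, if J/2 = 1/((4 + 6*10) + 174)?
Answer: 7643/119 ≈ 64.227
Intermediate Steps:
J = 1/119 (J = 2/((4 + 6*10) + 174) = 2/((4 + 60) + 174) = 2/(64 + 174) = 2/238 = 2*(1/238) = 1/119 ≈ 0.0084034)
f = 64 (f = 8*8 = 64)
27*J + f = 27*(1/119) + 64 = 27/119 + 64 = 7643/119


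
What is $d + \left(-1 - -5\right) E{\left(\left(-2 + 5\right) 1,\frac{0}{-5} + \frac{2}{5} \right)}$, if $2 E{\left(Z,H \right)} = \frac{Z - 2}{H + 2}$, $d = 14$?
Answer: $\frac{89}{6} \approx 14.833$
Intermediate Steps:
$E{\left(Z,H \right)} = \frac{-2 + Z}{2 \left(2 + H\right)}$ ($E{\left(Z,H \right)} = \frac{\left(Z - 2\right) \frac{1}{H + 2}}{2} = \frac{\left(-2 + Z\right) \frac{1}{2 + H}}{2} = \frac{\frac{1}{2 + H} \left(-2 + Z\right)}{2} = \frac{-2 + Z}{2 \left(2 + H\right)}$)
$d + \left(-1 - -5\right) E{\left(\left(-2 + 5\right) 1,\frac{0}{-5} + \frac{2}{5} \right)} = 14 + \left(-1 - -5\right) \frac{-2 + \left(-2 + 5\right) 1}{2 \left(2 + \left(\frac{0}{-5} + \frac{2}{5}\right)\right)} = 14 + \left(-1 + 5\right) \frac{-2 + 3 \cdot 1}{2 \left(2 + \left(0 \left(- \frac{1}{5}\right) + 2 \cdot \frac{1}{5}\right)\right)} = 14 + 4 \frac{-2 + 3}{2 \left(2 + \left(0 + \frac{2}{5}\right)\right)} = 14 + 4 \cdot \frac{1}{2} \frac{1}{2 + \frac{2}{5}} \cdot 1 = 14 + 4 \cdot \frac{1}{2} \frac{1}{\frac{12}{5}} \cdot 1 = 14 + 4 \cdot \frac{1}{2} \cdot \frac{5}{12} \cdot 1 = 14 + 4 \cdot \frac{5}{24} = 14 + \frac{5}{6} = \frac{89}{6}$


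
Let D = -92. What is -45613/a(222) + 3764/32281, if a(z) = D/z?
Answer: 163440264227/1484926 ≈ 1.1007e+5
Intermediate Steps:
a(z) = -92/z
-45613/a(222) + 3764/32281 = -45613/((-92/222)) + 3764/32281 = -45613/((-92*1/222)) + 3764*(1/32281) = -45613/(-46/111) + 3764/32281 = -45613*(-111/46) + 3764/32281 = 5063043/46 + 3764/32281 = 163440264227/1484926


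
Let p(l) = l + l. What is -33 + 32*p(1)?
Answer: 31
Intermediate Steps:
p(l) = 2*l
-33 + 32*p(1) = -33 + 32*(2*1) = -33 + 32*2 = -33 + 64 = 31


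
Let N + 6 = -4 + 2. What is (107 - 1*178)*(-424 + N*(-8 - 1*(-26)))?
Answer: 40328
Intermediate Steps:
N = -8 (N = -6 + (-4 + 2) = -6 - 2 = -8)
(107 - 1*178)*(-424 + N*(-8 - 1*(-26))) = (107 - 1*178)*(-424 - 8*(-8 - 1*(-26))) = (107 - 178)*(-424 - 8*(-8 + 26)) = -71*(-424 - 8*18) = -71*(-424 - 144) = -71*(-568) = 40328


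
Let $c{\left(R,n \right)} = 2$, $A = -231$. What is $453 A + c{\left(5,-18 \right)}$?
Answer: $-104641$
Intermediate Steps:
$453 A + c{\left(5,-18 \right)} = 453 \left(-231\right) + 2 = -104643 + 2 = -104641$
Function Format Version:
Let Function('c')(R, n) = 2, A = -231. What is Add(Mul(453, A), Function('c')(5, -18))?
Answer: -104641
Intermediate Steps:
Add(Mul(453, A), Function('c')(5, -18)) = Add(Mul(453, -231), 2) = Add(-104643, 2) = -104641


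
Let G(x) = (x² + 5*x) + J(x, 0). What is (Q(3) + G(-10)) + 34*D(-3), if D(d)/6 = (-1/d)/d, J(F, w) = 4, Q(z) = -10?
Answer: 64/3 ≈ 21.333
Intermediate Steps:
D(d) = -6/d² (D(d) = 6*((-1/d)/d) = 6*(-1/d²) = -6/d²)
G(x) = 4 + x² + 5*x (G(x) = (x² + 5*x) + 4 = 4 + x² + 5*x)
(Q(3) + G(-10)) + 34*D(-3) = (-10 + (4 + (-10)² + 5*(-10))) + 34*(-6/(-3)²) = (-10 + (4 + 100 - 50)) + 34*(-6*⅑) = (-10 + 54) + 34*(-⅔) = 44 - 68/3 = 64/3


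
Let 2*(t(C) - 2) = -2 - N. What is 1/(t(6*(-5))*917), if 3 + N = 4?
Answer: 2/917 ≈ 0.0021810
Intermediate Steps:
N = 1 (N = -3 + 4 = 1)
t(C) = ½ (t(C) = 2 + (-2 - 1*1)/2 = 2 + (-2 - 1)/2 = 2 + (½)*(-3) = 2 - 3/2 = ½)
1/(t(6*(-5))*917) = 1/((½)*917) = 1/(917/2) = 2/917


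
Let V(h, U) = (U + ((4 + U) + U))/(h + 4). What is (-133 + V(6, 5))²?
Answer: 1718721/100 ≈ 17187.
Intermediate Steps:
V(h, U) = (4 + 3*U)/(4 + h) (V(h, U) = (U + (4 + 2*U))/(4 + h) = (4 + 3*U)/(4 + h))
(-133 + V(6, 5))² = (-133 + (4 + 3*5)/(4 + 6))² = (-133 + (4 + 15)/10)² = (-133 + (⅒)*19)² = (-133 + 19/10)² = (-1311/10)² = 1718721/100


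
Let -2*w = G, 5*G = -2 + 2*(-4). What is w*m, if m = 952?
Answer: 952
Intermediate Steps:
G = -2 (G = (-2 + 2*(-4))/5 = (-2 - 8)/5 = (⅕)*(-10) = -2)
w = 1 (w = -½*(-2) = 1)
w*m = 1*952 = 952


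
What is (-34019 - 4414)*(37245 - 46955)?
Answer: 373184430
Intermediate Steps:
(-34019 - 4414)*(37245 - 46955) = -38433*(-9710) = 373184430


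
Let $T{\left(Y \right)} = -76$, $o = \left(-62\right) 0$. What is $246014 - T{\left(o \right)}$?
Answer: $246090$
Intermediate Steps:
$o = 0$
$246014 - T{\left(o \right)} = 246014 - -76 = 246014 + 76 = 246090$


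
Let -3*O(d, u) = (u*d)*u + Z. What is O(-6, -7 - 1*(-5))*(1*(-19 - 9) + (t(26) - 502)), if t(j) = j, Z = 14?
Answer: -1680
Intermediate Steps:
O(d, u) = -14/3 - d*u²/3 (O(d, u) = -((u*d)*u + 14)/3 = -((d*u)*u + 14)/3 = -(d*u² + 14)/3 = -(14 + d*u²)/3 = -14/3 - d*u²/3)
O(-6, -7 - 1*(-5))*(1*(-19 - 9) + (t(26) - 502)) = (-14/3 - ⅓*(-6)*(-7 - 1*(-5))²)*(1*(-19 - 9) + (26 - 502)) = (-14/3 - ⅓*(-6)*(-7 + 5)²)*(1*(-28) - 476) = (-14/3 - ⅓*(-6)*(-2)²)*(-28 - 476) = (-14/3 - ⅓*(-6)*4)*(-504) = (-14/3 + 8)*(-504) = (10/3)*(-504) = -1680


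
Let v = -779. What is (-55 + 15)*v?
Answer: 31160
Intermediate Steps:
(-55 + 15)*v = (-55 + 15)*(-779) = -40*(-779) = 31160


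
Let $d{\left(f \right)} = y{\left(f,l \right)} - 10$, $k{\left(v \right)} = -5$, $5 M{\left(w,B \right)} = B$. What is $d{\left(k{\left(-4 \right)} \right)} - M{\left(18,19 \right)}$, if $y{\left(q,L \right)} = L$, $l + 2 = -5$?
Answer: $- \frac{104}{5} \approx -20.8$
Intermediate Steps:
$l = -7$ ($l = -2 - 5 = -7$)
$M{\left(w,B \right)} = \frac{B}{5}$
$d{\left(f \right)} = -17$ ($d{\left(f \right)} = -7 - 10 = -17$)
$d{\left(k{\left(-4 \right)} \right)} - M{\left(18,19 \right)} = -17 - \frac{1}{5} \cdot 19 = -17 - \frac{19}{5} = - \frac{104}{5}$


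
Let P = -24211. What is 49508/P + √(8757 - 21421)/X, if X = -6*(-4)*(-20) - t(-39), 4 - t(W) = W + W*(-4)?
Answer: -49508/24211 - 2*I*√3166/367 ≈ -2.0449 - 0.30663*I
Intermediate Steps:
t(W) = 4 + 3*W (t(W) = 4 - (W + W*(-4)) = 4 - (W - 4*W) = 4 - (-3)*W = 4 + 3*W)
X = -367 (X = -6*(-4)*(-20) - (4 + 3*(-39)) = 24*(-20) - (4 - 117) = -480 - 1*(-113) = -480 + 113 = -367)
49508/P + √(8757 - 21421)/X = 49508/(-24211) + √(8757 - 21421)/(-367) = 49508*(-1/24211) + √(-12664)*(-1/367) = -49508/24211 + (2*I*√3166)*(-1/367) = -49508/24211 - 2*I*√3166/367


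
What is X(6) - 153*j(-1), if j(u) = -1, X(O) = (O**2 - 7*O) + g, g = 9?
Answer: 156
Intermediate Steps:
X(O) = 9 + O**2 - 7*O (X(O) = (O**2 - 7*O) + 9 = 9 + O**2 - 7*O)
X(6) - 153*j(-1) = (9 + 6**2 - 7*6) - 153*(-1) = (9 + 36 - 42) + 153 = 3 + 153 = 156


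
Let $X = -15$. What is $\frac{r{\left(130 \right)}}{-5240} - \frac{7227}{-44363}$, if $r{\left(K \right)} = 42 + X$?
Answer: $\frac{3333789}{21132920} \approx 0.15775$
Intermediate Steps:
$r{\left(K \right)} = 27$ ($r{\left(K \right)} = 42 - 15 = 27$)
$\frac{r{\left(130 \right)}}{-5240} - \frac{7227}{-44363} = \frac{27}{-5240} - \frac{7227}{-44363} = 27 \left(- \frac{1}{5240}\right) - - \frac{657}{4033} = - \frac{27}{5240} + \frac{657}{4033} = \frac{3333789}{21132920}$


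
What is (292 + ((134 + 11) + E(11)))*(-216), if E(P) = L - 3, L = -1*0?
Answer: -93744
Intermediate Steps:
L = 0
E(P) = -3 (E(P) = 0 - 3 = -3)
(292 + ((134 + 11) + E(11)))*(-216) = (292 + ((134 + 11) - 3))*(-216) = (292 + (145 - 3))*(-216) = (292 + 142)*(-216) = 434*(-216) = -93744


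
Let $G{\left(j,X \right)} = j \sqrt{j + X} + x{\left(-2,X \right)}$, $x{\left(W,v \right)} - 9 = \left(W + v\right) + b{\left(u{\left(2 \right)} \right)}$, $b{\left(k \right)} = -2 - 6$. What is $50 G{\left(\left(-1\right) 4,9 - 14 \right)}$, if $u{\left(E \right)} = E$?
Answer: $-300 - 600 i \approx -300.0 - 600.0 i$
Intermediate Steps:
$b{\left(k \right)} = -8$ ($b{\left(k \right)} = -2 - 6 = -8$)
$x{\left(W,v \right)} = 1 + W + v$ ($x{\left(W,v \right)} = 9 - \left(8 - W - v\right) = 9 + \left(-8 + W + v\right) = 1 + W + v$)
$G{\left(j,X \right)} = -1 + X + j \sqrt{X + j}$ ($G{\left(j,X \right)} = j \sqrt{j + X} + \left(1 - 2 + X\right) = j \sqrt{X + j} + \left(-1 + X\right) = -1 + X + j \sqrt{X + j}$)
$50 G{\left(\left(-1\right) 4,9 - 14 \right)} = 50 \left(-1 + \left(9 - 14\right) + \left(-1\right) 4 \sqrt{\left(9 - 14\right) - 4}\right) = 50 \left(-1 + \left(9 - 14\right) - 4 \sqrt{\left(9 - 14\right) - 4}\right) = 50 \left(-1 - 5 - 4 \sqrt{-5 - 4}\right) = 50 \left(-1 - 5 - 4 \sqrt{-9}\right) = 50 \left(-1 - 5 - 4 \cdot 3 i\right) = 50 \left(-1 - 5 - 12 i\right) = 50 \left(-6 - 12 i\right) = -300 - 600 i$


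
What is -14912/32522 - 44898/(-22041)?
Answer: 188582894/119469567 ≈ 1.5785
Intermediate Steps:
-14912/32522 - 44898/(-22041) = -14912*1/32522 - 44898*(-1/22041) = -7456/16261 + 14966/7347 = 188582894/119469567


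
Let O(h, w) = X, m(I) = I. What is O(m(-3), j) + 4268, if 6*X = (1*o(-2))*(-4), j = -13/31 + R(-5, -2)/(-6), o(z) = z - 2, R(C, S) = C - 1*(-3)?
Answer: 12812/3 ≈ 4270.7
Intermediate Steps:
R(C, S) = 3 + C (R(C, S) = C + 3 = 3 + C)
o(z) = -2 + z
j = -8/93 (j = -13/31 + (3 - 5)/(-6) = -13*1/31 - 2*(-⅙) = -13/31 + ⅓ = -8/93 ≈ -0.086022)
X = 8/3 (X = ((1*(-2 - 2))*(-4))/6 = ((1*(-4))*(-4))/6 = (-4*(-4))/6 = (⅙)*16 = 8/3 ≈ 2.6667)
O(h, w) = 8/3
O(m(-3), j) + 4268 = 8/3 + 4268 = 12812/3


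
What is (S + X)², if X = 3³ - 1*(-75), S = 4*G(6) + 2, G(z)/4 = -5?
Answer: 576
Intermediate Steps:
G(z) = -20 (G(z) = 4*(-5) = -20)
S = -78 (S = 4*(-20) + 2 = -80 + 2 = -78)
X = 102 (X = 27 + 75 = 102)
(S + X)² = (-78 + 102)² = 24² = 576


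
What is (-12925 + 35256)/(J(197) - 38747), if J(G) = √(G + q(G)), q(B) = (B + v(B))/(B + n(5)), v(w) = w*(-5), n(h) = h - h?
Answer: -865259257/1501329816 - 22331*√193/1501329816 ≈ -0.57654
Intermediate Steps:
n(h) = 0
v(w) = -5*w
q(B) = -4 (q(B) = (B - 5*B)/(B + 0) = (-4*B)/B = -4)
J(G) = √(-4 + G) (J(G) = √(G - 4) = √(-4 + G))
(-12925 + 35256)/(J(197) - 38747) = (-12925 + 35256)/(√(-4 + 197) - 38747) = 22331/(√193 - 38747) = 22331/(-38747 + √193)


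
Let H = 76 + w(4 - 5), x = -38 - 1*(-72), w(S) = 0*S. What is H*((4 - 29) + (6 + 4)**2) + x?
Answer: 5734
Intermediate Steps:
w(S) = 0
x = 34 (x = -38 + 72 = 34)
H = 76 (H = 76 + 0 = 76)
H*((4 - 29) + (6 + 4)**2) + x = 76*((4 - 29) + (6 + 4)**2) + 34 = 76*(-25 + 10**2) + 34 = 76*(-25 + 100) + 34 = 76*75 + 34 = 5700 + 34 = 5734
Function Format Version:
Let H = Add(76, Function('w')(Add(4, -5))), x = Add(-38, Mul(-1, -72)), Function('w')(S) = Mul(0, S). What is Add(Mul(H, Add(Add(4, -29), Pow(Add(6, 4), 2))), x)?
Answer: 5734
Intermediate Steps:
Function('w')(S) = 0
x = 34 (x = Add(-38, 72) = 34)
H = 76 (H = Add(76, 0) = 76)
Add(Mul(H, Add(Add(4, -29), Pow(Add(6, 4), 2))), x) = Add(Mul(76, Add(Add(4, -29), Pow(Add(6, 4), 2))), 34) = Add(Mul(76, Add(-25, Pow(10, 2))), 34) = Add(Mul(76, Add(-25, 100)), 34) = Add(Mul(76, 75), 34) = Add(5700, 34) = 5734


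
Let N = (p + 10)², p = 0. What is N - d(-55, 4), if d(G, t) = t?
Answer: 96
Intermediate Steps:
N = 100 (N = (0 + 10)² = 10² = 100)
N - d(-55, 4) = 100 - 1*4 = 100 - 4 = 96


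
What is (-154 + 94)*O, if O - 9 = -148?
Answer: 8340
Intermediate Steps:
O = -139 (O = 9 - 148 = -139)
(-154 + 94)*O = (-154 + 94)*(-139) = -60*(-139) = 8340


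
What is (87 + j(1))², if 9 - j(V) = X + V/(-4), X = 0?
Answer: 148225/16 ≈ 9264.1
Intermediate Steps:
j(V) = 9 + V/4 (j(V) = 9 - (0 + V/(-4)) = 9 - (0 + V*(-¼)) = 9 - (0 - V/4) = 9 - (-1)*V/4 = 9 + V/4)
(87 + j(1))² = (87 + (9 + (¼)*1))² = (87 + (9 + ¼))² = (87 + 37/4)² = (385/4)² = 148225/16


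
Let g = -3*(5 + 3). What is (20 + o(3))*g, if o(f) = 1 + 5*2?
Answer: -744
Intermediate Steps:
o(f) = 11 (o(f) = 1 + 10 = 11)
g = -24 (g = -3*8 = -24)
(20 + o(3))*g = (20 + 11)*(-24) = 31*(-24) = -744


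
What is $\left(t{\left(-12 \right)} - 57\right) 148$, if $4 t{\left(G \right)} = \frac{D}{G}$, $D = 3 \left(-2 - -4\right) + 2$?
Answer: $- \frac{25382}{3} \approx -8460.7$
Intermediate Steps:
$D = 8$ ($D = 3 \left(-2 + 4\right) + 2 = 3 \cdot 2 + 2 = 6 + 2 = 8$)
$t{\left(G \right)} = \frac{2}{G}$ ($t{\left(G \right)} = \frac{8 \frac{1}{G}}{4} = \frac{2}{G}$)
$\left(t{\left(-12 \right)} - 57\right) 148 = \left(\frac{2}{-12} - 57\right) 148 = \left(2 \left(- \frac{1}{12}\right) - 57\right) 148 = \left(- \frac{1}{6} - 57\right) 148 = \left(- \frac{343}{6}\right) 148 = - \frac{25382}{3}$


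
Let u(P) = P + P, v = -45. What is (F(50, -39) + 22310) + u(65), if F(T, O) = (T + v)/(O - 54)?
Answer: 2086915/93 ≈ 22440.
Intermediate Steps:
F(T, O) = (-45 + T)/(-54 + O) (F(T, O) = (T - 45)/(O - 54) = (-45 + T)/(-54 + O))
u(P) = 2*P
(F(50, -39) + 22310) + u(65) = ((-45 + 50)/(-54 - 39) + 22310) + 2*65 = (5/(-93) + 22310) + 130 = (-1/93*5 + 22310) + 130 = (-5/93 + 22310) + 130 = 2074825/93 + 130 = 2086915/93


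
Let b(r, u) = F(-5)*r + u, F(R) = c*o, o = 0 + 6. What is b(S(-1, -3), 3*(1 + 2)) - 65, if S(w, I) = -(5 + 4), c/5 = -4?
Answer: 1024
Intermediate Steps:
c = -20 (c = 5*(-4) = -20)
o = 6
F(R) = -120 (F(R) = -20*6 = -120)
S(w, I) = -9 (S(w, I) = -1*9 = -9)
b(r, u) = u - 120*r (b(r, u) = -120*r + u = u - 120*r)
b(S(-1, -3), 3*(1 + 2)) - 65 = (3*(1 + 2) - 120*(-9)) - 65 = (3*3 + 1080) - 65 = (9 + 1080) - 65 = 1089 - 65 = 1024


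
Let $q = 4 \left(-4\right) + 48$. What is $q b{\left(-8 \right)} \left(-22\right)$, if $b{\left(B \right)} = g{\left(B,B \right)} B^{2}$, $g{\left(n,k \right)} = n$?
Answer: $360448$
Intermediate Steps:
$b{\left(B \right)} = B^{3}$ ($b{\left(B \right)} = B B^{2} = B^{3}$)
$q = 32$ ($q = -16 + 48 = 32$)
$q b{\left(-8 \right)} \left(-22\right) = 32 \left(-8\right)^{3} \left(-22\right) = 32 \left(-512\right) \left(-22\right) = \left(-16384\right) \left(-22\right) = 360448$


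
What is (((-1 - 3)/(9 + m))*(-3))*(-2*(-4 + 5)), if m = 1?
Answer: -12/5 ≈ -2.4000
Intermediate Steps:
(((-1 - 3)/(9 + m))*(-3))*(-2*(-4 + 5)) = (((-1 - 3)/(9 + 1))*(-3))*(-2*(-4 + 5)) = (-4/10*(-3))*(-2*1) = (-4*⅒*(-3))*(-2) = -⅖*(-3)*(-2) = (6/5)*(-2) = -12/5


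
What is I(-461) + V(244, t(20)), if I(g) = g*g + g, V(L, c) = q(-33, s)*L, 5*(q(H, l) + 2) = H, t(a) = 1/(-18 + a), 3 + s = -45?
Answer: 1049808/5 ≈ 2.0996e+5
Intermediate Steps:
s = -48 (s = -3 - 45 = -48)
q(H, l) = -2 + H/5
V(L, c) = -43*L/5 (V(L, c) = (-2 + (⅕)*(-33))*L = (-2 - 33/5)*L = -43*L/5)
I(g) = g + g² (I(g) = g² + g = g + g²)
I(-461) + V(244, t(20)) = -461*(1 - 461) - 43/5*244 = -461*(-460) - 10492/5 = 212060 - 10492/5 = 1049808/5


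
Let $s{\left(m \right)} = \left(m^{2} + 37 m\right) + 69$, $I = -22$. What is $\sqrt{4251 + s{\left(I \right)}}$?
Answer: $\sqrt{3990} \approx 63.166$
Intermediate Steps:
$s{\left(m \right)} = 69 + m^{2} + 37 m$
$\sqrt{4251 + s{\left(I \right)}} = \sqrt{4251 + \left(69 + \left(-22\right)^{2} + 37 \left(-22\right)\right)} = \sqrt{4251 + \left(69 + 484 - 814\right)} = \sqrt{4251 - 261} = \sqrt{3990}$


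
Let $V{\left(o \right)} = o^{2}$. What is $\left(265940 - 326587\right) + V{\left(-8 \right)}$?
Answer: $-60583$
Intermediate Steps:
$\left(265940 - 326587\right) + V{\left(-8 \right)} = \left(265940 - 326587\right) + \left(-8\right)^{2} = -60647 + 64 = -60583$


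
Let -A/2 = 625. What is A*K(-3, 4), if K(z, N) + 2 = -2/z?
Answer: 5000/3 ≈ 1666.7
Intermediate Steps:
A = -1250 (A = -2*625 = -1250)
K(z, N) = -2 - 2/z
A*K(-3, 4) = -1250*(-2 - 2/(-3)) = -1250*(-2 - 2*(-1/3)) = -1250*(-2 + 2/3) = -1250*(-4/3) = 5000/3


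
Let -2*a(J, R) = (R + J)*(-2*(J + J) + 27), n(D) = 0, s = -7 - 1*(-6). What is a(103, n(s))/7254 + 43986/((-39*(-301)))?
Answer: 28298947/4366908 ≈ 6.4803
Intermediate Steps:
s = -1 (s = -7 + 6 = -1)
a(J, R) = -(27 - 4*J)*(J + R)/2 (a(J, R) = -(R + J)*(-2*(J + J) + 27)/2 = -(J + R)*(-4*J + 27)/2 = -(J + R)*(27 - 4*J)/2 = -(27 - 4*J)*(J + R)/2)
a(103, n(s))/7254 + 43986/((-39*(-301))) = (2*103**2 - 27/2*103 - 27/2*0 + 2*103*0)/7254 + 43986/((-39*(-301))) = (2*10609 - 2781/2 + 0 + 0)*(1/7254) + 43986/11739 = (21218 - 2781/2 + 0 + 0)*(1/7254) + 43986*(1/11739) = (39655/2)*(1/7254) + 14662/3913 = 39655/14508 + 14662/3913 = 28298947/4366908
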